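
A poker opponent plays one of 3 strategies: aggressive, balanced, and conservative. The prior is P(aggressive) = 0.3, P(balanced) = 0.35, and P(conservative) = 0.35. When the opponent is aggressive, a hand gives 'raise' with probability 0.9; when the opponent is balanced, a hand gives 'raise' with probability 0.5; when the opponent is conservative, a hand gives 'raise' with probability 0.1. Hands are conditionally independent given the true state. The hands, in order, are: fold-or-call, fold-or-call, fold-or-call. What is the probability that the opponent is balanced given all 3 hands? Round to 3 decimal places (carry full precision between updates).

Apply Bayes' rule sequentially, carrying P(balanced) forward.
After 'fold-or-call': normaliser = 0.1·0.3000 + 0.5·0.3500 + 0.9·0.3500; P(aggressive) ≈ 0.0577, P(balanced) ≈ 0.3365, P(conservative) ≈ 0.6058
After 'fold-or-call': normaliser = 0.1·0.0577 + 0.5·0.3365 + 0.9·0.6058; P(aggressive) ≈ 0.0080, P(balanced) ≈ 0.2340, P(conservative) ≈ 0.7580
After 'fold-or-call': normaliser = 0.1·0.0080 + 0.5·0.2340 + 0.9·0.7580; P(aggressive) ≈ 0.0010, P(balanced) ≈ 0.1462, P(conservative) ≈ 0.8528

0.146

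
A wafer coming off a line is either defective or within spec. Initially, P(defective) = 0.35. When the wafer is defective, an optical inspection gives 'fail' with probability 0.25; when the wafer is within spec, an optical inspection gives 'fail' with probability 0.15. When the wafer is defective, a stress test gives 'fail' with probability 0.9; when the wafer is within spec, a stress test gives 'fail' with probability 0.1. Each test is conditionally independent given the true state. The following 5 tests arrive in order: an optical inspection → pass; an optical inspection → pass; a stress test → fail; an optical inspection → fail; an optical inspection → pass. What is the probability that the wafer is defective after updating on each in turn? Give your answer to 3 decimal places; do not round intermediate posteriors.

0.847

Each posterior becomes the prior for the next update.
After an optical inspection='pass': P(defective) = 0.75·0.3500 / (0.75·0.3500 + 0.85·0.6500) ≈ 0.3221
After an optical inspection='pass': P(defective) = 0.75·0.3221 / (0.75·0.3221 + 0.85·0.6779) ≈ 0.2954
After a stress test='fail': P(defective) = 0.9·0.2954 / (0.9·0.2954 + 0.1·0.7046) ≈ 0.7905
After an optical inspection='fail': P(defective) = 0.25·0.7905 / (0.25·0.7905 + 0.15·0.2095) ≈ 0.8628
After an optical inspection='pass': P(defective) = 0.75·0.8628 / (0.75·0.8628 + 0.85·0.1372) ≈ 0.8473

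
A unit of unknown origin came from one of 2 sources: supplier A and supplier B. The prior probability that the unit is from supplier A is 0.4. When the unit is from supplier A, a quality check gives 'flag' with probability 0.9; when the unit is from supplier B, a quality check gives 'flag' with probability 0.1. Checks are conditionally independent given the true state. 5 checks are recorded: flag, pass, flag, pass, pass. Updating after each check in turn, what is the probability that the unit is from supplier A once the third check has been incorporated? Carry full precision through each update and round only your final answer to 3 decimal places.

After 'flag': P(supplier A) = 0.9·0.4000 / (0.9·0.4000 + 0.1·0.6000) ≈ 0.8571
After 'pass': P(supplier A) = 0.1·0.8571 / (0.1·0.8571 + 0.9·0.1429) ≈ 0.4000
After 'flag': P(supplier A) = 0.9·0.4000 / (0.9·0.4000 + 0.1·0.6000) ≈ 0.8571

0.857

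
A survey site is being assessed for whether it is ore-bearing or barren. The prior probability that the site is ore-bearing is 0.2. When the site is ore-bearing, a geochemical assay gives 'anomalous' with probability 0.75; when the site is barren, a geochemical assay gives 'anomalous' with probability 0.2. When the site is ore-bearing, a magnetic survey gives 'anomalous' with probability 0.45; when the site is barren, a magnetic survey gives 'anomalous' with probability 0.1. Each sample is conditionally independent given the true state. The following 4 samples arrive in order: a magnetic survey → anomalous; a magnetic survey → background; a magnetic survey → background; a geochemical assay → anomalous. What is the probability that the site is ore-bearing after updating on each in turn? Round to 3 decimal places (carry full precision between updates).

0.612

After a magnetic survey='anomalous': P(ore) = 0.45·0.2000 / (0.45·0.2000 + 0.1·0.8000) ≈ 0.5294
After a magnetic survey='background': P(ore) = 0.55·0.5294 / (0.55·0.5294 + 0.9·0.4706) ≈ 0.4074
After a magnetic survey='background': P(ore) = 0.55·0.4074 / (0.55·0.4074 + 0.9·0.5926) ≈ 0.2958
After a geochemical assay='anomalous': P(ore) = 0.75·0.2958 / (0.75·0.2958 + 0.2·0.7042) ≈ 0.6117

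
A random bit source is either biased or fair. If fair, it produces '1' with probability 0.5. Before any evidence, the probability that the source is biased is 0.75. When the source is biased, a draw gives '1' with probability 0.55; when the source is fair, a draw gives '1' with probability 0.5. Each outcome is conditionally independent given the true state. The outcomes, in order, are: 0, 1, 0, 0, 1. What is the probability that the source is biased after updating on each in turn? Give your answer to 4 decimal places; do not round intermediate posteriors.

0.7257

Each posterior becomes the prior for the next update.
After '0': P(biased) = 0.45·0.7500 / (0.45·0.7500 + 0.5·0.2500) ≈ 0.7297
After '1': P(biased) = 0.55·0.7297 / (0.55·0.7297 + 0.5·0.2703) ≈ 0.7481
After '0': P(biased) = 0.45·0.7481 / (0.45·0.7481 + 0.5·0.2519) ≈ 0.7277
After '0': P(biased) = 0.45·0.7277 / (0.45·0.7277 + 0.5·0.2723) ≈ 0.7064
After '1': P(biased) = 0.55·0.7064 / (0.55·0.7064 + 0.5·0.2936) ≈ 0.7257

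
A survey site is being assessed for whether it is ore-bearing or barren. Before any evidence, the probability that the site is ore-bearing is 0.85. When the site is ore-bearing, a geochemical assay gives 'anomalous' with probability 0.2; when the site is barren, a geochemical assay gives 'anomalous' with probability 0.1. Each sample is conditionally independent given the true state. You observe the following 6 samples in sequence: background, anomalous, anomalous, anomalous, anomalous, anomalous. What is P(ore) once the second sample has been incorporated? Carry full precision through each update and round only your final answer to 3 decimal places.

0.910

After 'background': P(ore) = 0.8·0.8500 / (0.8·0.8500 + 0.9·0.1500) ≈ 0.8344
After 'anomalous': P(ore) = 0.2·0.8344 / (0.2·0.8344 + 0.1·0.1656) ≈ 0.9097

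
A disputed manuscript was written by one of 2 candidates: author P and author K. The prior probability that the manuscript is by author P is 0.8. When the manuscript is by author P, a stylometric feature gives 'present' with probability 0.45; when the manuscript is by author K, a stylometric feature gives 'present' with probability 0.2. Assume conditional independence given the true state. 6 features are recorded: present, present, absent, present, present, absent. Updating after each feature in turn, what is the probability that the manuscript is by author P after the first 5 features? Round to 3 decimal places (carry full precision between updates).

0.986

After 'present': P(author P) = 0.45·0.8000 / (0.45·0.8000 + 0.2·0.2000) ≈ 0.9000
After 'present': P(author P) = 0.45·0.9000 / (0.45·0.9000 + 0.2·0.1000) ≈ 0.9529
After 'absent': P(author P) = 0.55·0.9529 / (0.55·0.9529 + 0.8·0.0471) ≈ 0.9330
After 'present': P(author P) = 0.45·0.9330 / (0.45·0.9330 + 0.2·0.0670) ≈ 0.9691
After 'present': P(author P) = 0.45·0.9691 / (0.45·0.9691 + 0.2·0.0309) ≈ 0.9860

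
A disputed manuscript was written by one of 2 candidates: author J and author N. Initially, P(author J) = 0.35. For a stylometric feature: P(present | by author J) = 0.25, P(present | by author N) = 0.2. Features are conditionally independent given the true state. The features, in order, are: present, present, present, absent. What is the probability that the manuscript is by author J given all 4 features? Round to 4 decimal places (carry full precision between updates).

After 'present': P(author J) = 0.25·0.3500 / (0.25·0.3500 + 0.2·0.6500) ≈ 0.4023
After 'present': P(author J) = 0.25·0.4023 / (0.25·0.4023 + 0.2·0.5977) ≈ 0.4569
After 'present': P(author J) = 0.25·0.4569 / (0.25·0.4569 + 0.2·0.5431) ≈ 0.5126
After 'absent': P(author J) = 0.75·0.5126 / (0.75·0.5126 + 0.8·0.4874) ≈ 0.4965

0.4965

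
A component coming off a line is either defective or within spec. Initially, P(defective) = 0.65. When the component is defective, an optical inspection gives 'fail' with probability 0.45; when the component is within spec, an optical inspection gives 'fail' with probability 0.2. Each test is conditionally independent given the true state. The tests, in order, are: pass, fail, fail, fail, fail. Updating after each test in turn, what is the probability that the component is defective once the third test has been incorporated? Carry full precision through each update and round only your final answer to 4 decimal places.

0.8660

After 'pass': P(defective) = 0.55·0.6500 / (0.55·0.6500 + 0.8·0.3500) ≈ 0.5608
After 'fail': P(defective) = 0.45·0.5608 / (0.45·0.5608 + 0.2·0.4392) ≈ 0.7418
After 'fail': P(defective) = 0.45·0.7418 / (0.45·0.7418 + 0.2·0.2582) ≈ 0.8660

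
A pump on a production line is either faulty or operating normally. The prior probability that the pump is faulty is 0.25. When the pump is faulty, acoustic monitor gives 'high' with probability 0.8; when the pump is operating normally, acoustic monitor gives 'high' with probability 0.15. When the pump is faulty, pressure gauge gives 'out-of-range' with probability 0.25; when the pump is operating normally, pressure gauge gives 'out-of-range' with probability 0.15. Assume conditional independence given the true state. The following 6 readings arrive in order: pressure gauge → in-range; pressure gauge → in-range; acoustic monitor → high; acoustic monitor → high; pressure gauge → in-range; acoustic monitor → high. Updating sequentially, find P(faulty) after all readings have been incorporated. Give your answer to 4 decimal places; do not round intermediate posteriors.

Each posterior becomes the prior for the next update.
After pressure gauge='in-range': P(faulty) = 0.75·0.2500 / (0.75·0.2500 + 0.85·0.7500) ≈ 0.2273
After pressure gauge='in-range': P(faulty) = 0.75·0.2273 / (0.75·0.2273 + 0.85·0.7727) ≈ 0.2060
After acoustic monitor='high': P(faulty) = 0.8·0.2060 / (0.8·0.2060 + 0.15·0.7940) ≈ 0.5806
After acoustic monitor='high': P(faulty) = 0.8·0.5806 / (0.8·0.5806 + 0.15·0.4194) ≈ 0.8807
After pressure gauge='in-range': P(faulty) = 0.75·0.8807 / (0.75·0.8807 + 0.85·0.1193) ≈ 0.8669
After acoustic monitor='high': P(faulty) = 0.8·0.8669 / (0.8·0.8669 + 0.15·0.1331) ≈ 0.9720

0.9720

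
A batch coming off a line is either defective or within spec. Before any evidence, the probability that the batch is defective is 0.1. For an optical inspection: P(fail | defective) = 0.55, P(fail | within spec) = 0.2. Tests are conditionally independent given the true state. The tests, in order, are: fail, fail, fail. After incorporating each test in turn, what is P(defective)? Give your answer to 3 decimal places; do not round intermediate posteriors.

After 'fail': P(defective) = 0.55·0.1000 / (0.55·0.1000 + 0.2·0.9000) ≈ 0.2340
After 'fail': P(defective) = 0.55·0.2340 / (0.55·0.2340 + 0.2·0.7660) ≈ 0.4566
After 'fail': P(defective) = 0.55·0.4566 / (0.55·0.4566 + 0.2·0.5434) ≈ 0.6980

0.698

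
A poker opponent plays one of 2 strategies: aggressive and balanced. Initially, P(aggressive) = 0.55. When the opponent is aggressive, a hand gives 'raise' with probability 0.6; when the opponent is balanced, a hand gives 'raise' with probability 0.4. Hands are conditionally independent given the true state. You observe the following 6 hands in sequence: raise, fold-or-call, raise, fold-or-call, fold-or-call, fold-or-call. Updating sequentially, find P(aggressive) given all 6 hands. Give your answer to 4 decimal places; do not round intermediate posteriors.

0.3520

After 'raise': P(aggressive) = 0.6·0.5500 / (0.6·0.5500 + 0.4·0.4500) ≈ 0.6471
After 'fold-or-call': P(aggressive) = 0.4·0.6471 / (0.4·0.6471 + 0.6·0.3529) ≈ 0.5500
After 'raise': P(aggressive) = 0.6·0.5500 / (0.6·0.5500 + 0.4·0.4500) ≈ 0.6471
After 'fold-or-call': P(aggressive) = 0.4·0.6471 / (0.4·0.6471 + 0.6·0.3529) ≈ 0.5500
After 'fold-or-call': P(aggressive) = 0.4·0.5500 / (0.4·0.5500 + 0.6·0.4500) ≈ 0.4490
After 'fold-or-call': P(aggressive) = 0.4·0.4490 / (0.4·0.4490 + 0.6·0.5510) ≈ 0.3520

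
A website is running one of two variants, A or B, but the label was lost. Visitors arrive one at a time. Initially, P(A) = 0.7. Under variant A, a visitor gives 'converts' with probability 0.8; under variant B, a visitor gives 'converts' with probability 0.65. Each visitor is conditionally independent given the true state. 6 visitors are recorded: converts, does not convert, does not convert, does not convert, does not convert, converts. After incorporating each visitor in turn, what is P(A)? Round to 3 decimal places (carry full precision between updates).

After 'converts': P(A) = 0.8·0.7000 / (0.8·0.7000 + 0.65·0.3000) ≈ 0.7417
After 'does not convert': P(A) = 0.2·0.7417 / (0.2·0.7417 + 0.35·0.2583) ≈ 0.6214
After 'does not convert': P(A) = 0.2·0.6214 / (0.2·0.6214 + 0.35·0.3786) ≈ 0.4839
After 'does not convert': P(A) = 0.2·0.4839 / (0.2·0.4839 + 0.35·0.5161) ≈ 0.3489
After 'does not convert': P(A) = 0.2·0.3489 / (0.2·0.3489 + 0.35·0.6511) ≈ 0.2344
After 'converts': P(A) = 0.8·0.2344 / (0.8·0.2344 + 0.65·0.7656) ≈ 0.2737

0.274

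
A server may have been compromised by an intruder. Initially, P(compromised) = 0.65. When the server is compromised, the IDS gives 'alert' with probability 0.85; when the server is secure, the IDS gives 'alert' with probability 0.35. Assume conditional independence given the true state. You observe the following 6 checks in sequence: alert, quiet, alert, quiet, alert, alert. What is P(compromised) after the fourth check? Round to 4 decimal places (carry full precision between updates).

After 'alert': P(compromised) = 0.85·0.6500 / (0.85·0.6500 + 0.35·0.3500) ≈ 0.8185
After 'quiet': P(compromised) = 0.15·0.8185 / (0.15·0.8185 + 0.65·0.1815) ≈ 0.5100
After 'alert': P(compromised) = 0.85·0.5100 / (0.85·0.5100 + 0.35·0.4900) ≈ 0.7165
After 'quiet': P(compromised) = 0.15·0.7165 / (0.15·0.7165 + 0.65·0.2835) ≈ 0.3684

0.3684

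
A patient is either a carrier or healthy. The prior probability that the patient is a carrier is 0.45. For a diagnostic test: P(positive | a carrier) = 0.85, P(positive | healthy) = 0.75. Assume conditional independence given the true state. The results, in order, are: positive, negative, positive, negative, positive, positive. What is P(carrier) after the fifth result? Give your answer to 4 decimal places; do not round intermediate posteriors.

After 'positive': P(carrier) = 0.85·0.4500 / (0.85·0.4500 + 0.75·0.5500) ≈ 0.4811
After 'negative': P(carrier) = 0.15·0.4811 / (0.15·0.4811 + 0.25·0.5189) ≈ 0.3575
After 'positive': P(carrier) = 0.85·0.3575 / (0.85·0.3575 + 0.75·0.6425) ≈ 0.3867
After 'negative': P(carrier) = 0.15·0.3867 / (0.15·0.3867 + 0.25·0.6133) ≈ 0.2745
After 'positive': P(carrier) = 0.85·0.2745 / (0.85·0.2745 + 0.75·0.7255) ≈ 0.3001

0.3001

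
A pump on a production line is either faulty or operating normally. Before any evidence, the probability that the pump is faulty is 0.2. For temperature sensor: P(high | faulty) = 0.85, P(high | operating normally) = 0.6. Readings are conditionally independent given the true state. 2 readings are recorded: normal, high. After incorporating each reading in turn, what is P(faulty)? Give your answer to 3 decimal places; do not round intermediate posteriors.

0.117

Each posterior becomes the prior for the next update.
After 'normal': P(faulty) = 0.15·0.2000 / (0.15·0.2000 + 0.4·0.8000) ≈ 0.0857
After 'high': P(faulty) = 0.85·0.0857 / (0.85·0.0857 + 0.6·0.9143) ≈ 0.1172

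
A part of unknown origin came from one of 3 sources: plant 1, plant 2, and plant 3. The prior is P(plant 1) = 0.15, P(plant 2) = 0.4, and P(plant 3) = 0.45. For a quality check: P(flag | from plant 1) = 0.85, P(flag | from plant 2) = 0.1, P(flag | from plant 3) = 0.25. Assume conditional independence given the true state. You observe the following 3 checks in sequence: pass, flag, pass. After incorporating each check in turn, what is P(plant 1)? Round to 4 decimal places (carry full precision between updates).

0.0291

Apply Bayes' rule sequentially, carrying P(plant 1) forward.
After 'pass': normaliser = 0.15·0.1500 + 0.9·0.4000 + 0.75·0.4500; P(plant 1) ≈ 0.0312, P(plant 2) ≈ 0.5000, P(plant 3) ≈ 0.4688
After 'flag': normaliser = 0.85·0.0312 + 0.1·0.5000 + 0.25·0.4688; P(plant 1) ≈ 0.1371, P(plant 2) ≈ 0.2581, P(plant 3) ≈ 0.6048
After 'pass': normaliser = 0.15·0.1371 + 0.9·0.2581 + 0.75·0.6048; P(plant 1) ≈ 0.0291, P(plant 2) ≈ 0.3288, P(plant 3) ≈ 0.6421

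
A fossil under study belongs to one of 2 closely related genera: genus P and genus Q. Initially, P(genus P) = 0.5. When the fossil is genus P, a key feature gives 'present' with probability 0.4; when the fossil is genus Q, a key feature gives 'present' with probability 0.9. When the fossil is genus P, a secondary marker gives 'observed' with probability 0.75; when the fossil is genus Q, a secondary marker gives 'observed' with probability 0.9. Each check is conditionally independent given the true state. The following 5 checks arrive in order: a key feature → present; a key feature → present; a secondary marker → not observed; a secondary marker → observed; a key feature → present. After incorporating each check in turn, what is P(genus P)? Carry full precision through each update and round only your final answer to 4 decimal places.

0.1546

After a key feature='present': P(genus P) = 0.4·0.5000 / (0.4·0.5000 + 0.9·0.5000) ≈ 0.3077
After a key feature='present': P(genus P) = 0.4·0.3077 / (0.4·0.3077 + 0.9·0.6923) ≈ 0.1649
After a secondary marker='not observed': P(genus P) = 0.25·0.1649 / (0.25·0.1649 + 0.1·0.8351) ≈ 0.3306
After a secondary marker='observed': P(genus P) = 0.75·0.3306 / (0.75·0.3306 + 0.9·0.6694) ≈ 0.2915
After a key feature='present': P(genus P) = 0.4·0.2915 / (0.4·0.2915 + 0.9·0.7085) ≈ 0.1546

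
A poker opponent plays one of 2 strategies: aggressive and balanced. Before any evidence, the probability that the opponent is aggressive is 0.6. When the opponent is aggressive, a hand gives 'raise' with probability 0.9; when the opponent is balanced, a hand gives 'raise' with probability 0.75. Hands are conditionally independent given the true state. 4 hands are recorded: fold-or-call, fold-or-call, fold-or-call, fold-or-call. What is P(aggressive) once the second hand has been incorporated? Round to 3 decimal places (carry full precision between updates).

0.194

After 'fold-or-call': P(aggressive) = 0.1·0.6000 / (0.1·0.6000 + 0.25·0.4000) ≈ 0.3750
After 'fold-or-call': P(aggressive) = 0.1·0.3750 / (0.1·0.3750 + 0.25·0.6250) ≈ 0.1935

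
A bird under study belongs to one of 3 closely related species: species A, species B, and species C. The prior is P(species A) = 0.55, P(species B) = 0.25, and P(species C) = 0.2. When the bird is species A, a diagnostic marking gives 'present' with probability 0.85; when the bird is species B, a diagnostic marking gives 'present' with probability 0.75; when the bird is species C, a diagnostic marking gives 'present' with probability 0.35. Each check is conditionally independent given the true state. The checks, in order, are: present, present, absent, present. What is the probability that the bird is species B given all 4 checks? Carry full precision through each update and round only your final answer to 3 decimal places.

0.319

After 'present': normaliser = 0.85·0.5500 + 0.75·0.2500 + 0.35·0.2000; P(species A) ≈ 0.6448, P(species B) ≈ 0.2586, P(species C) ≈ 0.0966
After 'present': normaliser = 0.85·0.6448 + 0.75·0.2586 + 0.35·0.0966; P(species A) ≈ 0.7064, P(species B) ≈ 0.2500, P(species C) ≈ 0.0436
After 'absent': normaliser = 0.15·0.7064 + 0.25·0.2500 + 0.65·0.0436; P(species A) ≈ 0.5385, P(species B) ≈ 0.3176, P(species C) ≈ 0.1439
After 'present': normaliser = 0.85·0.5385 + 0.75·0.3176 + 0.35·0.1439; P(species A) ≈ 0.6133, P(species B) ≈ 0.3192, P(species C) ≈ 0.0675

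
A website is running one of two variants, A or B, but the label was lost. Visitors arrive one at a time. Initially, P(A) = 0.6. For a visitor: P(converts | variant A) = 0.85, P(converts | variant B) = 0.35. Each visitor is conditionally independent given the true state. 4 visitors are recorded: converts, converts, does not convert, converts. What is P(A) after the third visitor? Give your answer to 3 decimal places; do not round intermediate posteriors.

After 'converts': P(A) = 0.85·0.6000 / (0.85·0.6000 + 0.35·0.4000) ≈ 0.7846
After 'converts': P(A) = 0.85·0.7846 / (0.85·0.7846 + 0.35·0.2154) ≈ 0.8984
After 'does not convert': P(A) = 0.15·0.8984 / (0.15·0.8984 + 0.65·0.1016) ≈ 0.6712

0.671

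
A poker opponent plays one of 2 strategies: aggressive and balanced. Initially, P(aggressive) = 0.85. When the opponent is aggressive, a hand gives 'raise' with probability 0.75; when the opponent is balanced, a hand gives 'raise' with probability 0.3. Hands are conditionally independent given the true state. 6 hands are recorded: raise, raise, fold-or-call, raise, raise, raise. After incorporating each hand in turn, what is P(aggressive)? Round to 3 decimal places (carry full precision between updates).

0.995

Apply Bayes' rule sequentially, carrying P(aggressive) forward.
After 'raise': P(aggressive) = 0.75·0.8500 / (0.75·0.8500 + 0.3·0.1500) ≈ 0.9341
After 'raise': P(aggressive) = 0.75·0.9341 / (0.75·0.9341 + 0.3·0.0659) ≈ 0.9725
After 'fold-or-call': P(aggressive) = 0.25·0.9725 / (0.25·0.9725 + 0.7·0.0275) ≈ 0.9267
After 'raise': P(aggressive) = 0.75·0.9267 / (0.75·0.9267 + 0.3·0.0733) ≈ 0.9693
After 'raise': P(aggressive) = 0.75·0.9693 / (0.75·0.9693 + 0.3·0.0307) ≈ 0.9875
After 'raise': P(aggressive) = 0.75·0.9875 / (0.75·0.9875 + 0.3·0.0125) ≈ 0.9950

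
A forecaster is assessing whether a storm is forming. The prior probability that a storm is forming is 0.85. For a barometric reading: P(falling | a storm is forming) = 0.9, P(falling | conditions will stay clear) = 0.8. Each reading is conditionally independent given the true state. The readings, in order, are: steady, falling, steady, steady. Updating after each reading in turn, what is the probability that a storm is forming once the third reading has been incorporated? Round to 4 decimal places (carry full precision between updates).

After 'steady': P(storm) = 0.1·0.8500 / (0.1·0.8500 + 0.2·0.1500) ≈ 0.7391
After 'falling': P(storm) = 0.9·0.7391 / (0.9·0.7391 + 0.8·0.2609) ≈ 0.7612
After 'steady': P(storm) = 0.1·0.7612 / (0.1·0.7612 + 0.2·0.2388) ≈ 0.6145

0.6145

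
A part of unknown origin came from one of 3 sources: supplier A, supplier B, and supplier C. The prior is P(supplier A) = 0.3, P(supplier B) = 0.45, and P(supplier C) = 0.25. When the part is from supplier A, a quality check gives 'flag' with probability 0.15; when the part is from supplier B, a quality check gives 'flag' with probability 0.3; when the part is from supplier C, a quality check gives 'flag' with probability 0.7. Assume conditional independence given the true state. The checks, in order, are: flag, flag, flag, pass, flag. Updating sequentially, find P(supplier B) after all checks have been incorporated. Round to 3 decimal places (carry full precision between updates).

Each posterior becomes the prior for the next update.
After 'flag': normaliser = 0.15·0.3000 + 0.3·0.4500 + 0.7·0.2500; P(supplier A) ≈ 0.1268, P(supplier B) ≈ 0.3803, P(supplier C) ≈ 0.4930
After 'flag': normaliser = 0.15·0.1268 + 0.3·0.3803 + 0.7·0.4930; P(supplier A) ≈ 0.0398, P(supplier B) ≈ 0.2386, P(supplier C) ≈ 0.7216
After 'flag': normaliser = 0.15·0.0398 + 0.3·0.2386 + 0.7·0.7216; P(supplier A) ≈ 0.0102, P(supplier B) ≈ 0.1228, P(supplier C) ≈ 0.8669
After 'pass': normaliser = 0.85·0.0102 + 0.7·0.1228 + 0.3·0.8669; P(supplier A) ≈ 0.0245, P(supplier B) ≈ 0.2424, P(supplier C) ≈ 0.7331
After 'flag': normaliser = 0.15·0.0245 + 0.3·0.2424 + 0.7·0.7331; P(supplier A) ≈ 0.0062, P(supplier B) ≈ 0.1233, P(supplier C) ≈ 0.8704

0.123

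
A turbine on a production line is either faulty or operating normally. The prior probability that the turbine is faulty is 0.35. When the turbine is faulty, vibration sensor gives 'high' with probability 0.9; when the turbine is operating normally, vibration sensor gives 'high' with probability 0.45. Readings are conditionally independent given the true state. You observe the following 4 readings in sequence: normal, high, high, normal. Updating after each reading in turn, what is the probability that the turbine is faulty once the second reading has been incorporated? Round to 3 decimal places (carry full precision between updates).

After 'normal': P(faulty) = 0.1·0.3500 / (0.1·0.3500 + 0.55·0.6500) ≈ 0.0892
After 'high': P(faulty) = 0.9·0.0892 / (0.9·0.0892 + 0.45·0.9108) ≈ 0.1637

0.164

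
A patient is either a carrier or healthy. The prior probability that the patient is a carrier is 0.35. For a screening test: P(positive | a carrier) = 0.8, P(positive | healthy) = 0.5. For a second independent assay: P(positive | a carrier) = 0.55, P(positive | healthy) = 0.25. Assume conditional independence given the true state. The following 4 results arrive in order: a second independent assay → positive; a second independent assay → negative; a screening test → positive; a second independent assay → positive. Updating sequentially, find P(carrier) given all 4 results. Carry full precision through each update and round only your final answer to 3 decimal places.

Each posterior becomes the prior for the next update.
After a second independent assay='positive': P(carrier) = 0.55·0.3500 / (0.55·0.3500 + 0.25·0.6500) ≈ 0.5423
After a second independent assay='negative': P(carrier) = 0.45·0.5423 / (0.45·0.5423 + 0.75·0.4577) ≈ 0.4155
After a screening test='positive': P(carrier) = 0.8·0.4155 / (0.8·0.4155 + 0.5·0.5845) ≈ 0.5321
After a second independent assay='positive': P(carrier) = 0.55·0.5321 / (0.55·0.5321 + 0.25·0.4679) ≈ 0.7144

0.714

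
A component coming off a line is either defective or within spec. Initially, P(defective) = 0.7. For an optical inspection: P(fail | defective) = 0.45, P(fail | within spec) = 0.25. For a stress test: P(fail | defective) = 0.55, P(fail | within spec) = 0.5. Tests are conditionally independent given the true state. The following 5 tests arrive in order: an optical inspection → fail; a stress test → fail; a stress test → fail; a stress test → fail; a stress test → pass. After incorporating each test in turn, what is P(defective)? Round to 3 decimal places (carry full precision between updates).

Apply Bayes' rule sequentially, carrying P(defective) forward.
After an optical inspection='fail': P(defective) = 0.45·0.7000 / (0.45·0.7000 + 0.25·0.3000) ≈ 0.8077
After a stress test='fail': P(defective) = 0.55·0.8077 / (0.55·0.8077 + 0.5·0.1923) ≈ 0.8221
After a stress test='fail': P(defective) = 0.55·0.8221 / (0.55·0.8221 + 0.5·0.1779) ≈ 0.8356
After a stress test='fail': P(defective) = 0.55·0.8356 / (0.55·0.8356 + 0.5·0.1644) ≈ 0.8483
After a stress test='pass': P(defective) = 0.45·0.8483 / (0.45·0.8483 + 0.5·0.1517) ≈ 0.8342

0.834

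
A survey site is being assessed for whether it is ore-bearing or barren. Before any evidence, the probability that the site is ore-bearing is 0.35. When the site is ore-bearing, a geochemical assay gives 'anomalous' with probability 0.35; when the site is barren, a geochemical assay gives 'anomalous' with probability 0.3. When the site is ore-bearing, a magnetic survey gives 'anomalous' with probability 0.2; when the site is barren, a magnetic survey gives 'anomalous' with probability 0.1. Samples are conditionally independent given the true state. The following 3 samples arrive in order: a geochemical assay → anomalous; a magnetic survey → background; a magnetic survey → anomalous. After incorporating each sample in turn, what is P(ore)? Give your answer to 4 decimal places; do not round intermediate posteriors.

0.5276

After a geochemical assay='anomalous': P(ore) = 0.35·0.3500 / (0.35·0.3500 + 0.3·0.6500) ≈ 0.3858
After a magnetic survey='background': P(ore) = 0.8·0.3858 / (0.8·0.3858 + 0.9·0.6142) ≈ 0.3583
After a magnetic survey='anomalous': P(ore) = 0.2·0.3583 / (0.2·0.3583 + 0.1·0.6417) ≈ 0.5276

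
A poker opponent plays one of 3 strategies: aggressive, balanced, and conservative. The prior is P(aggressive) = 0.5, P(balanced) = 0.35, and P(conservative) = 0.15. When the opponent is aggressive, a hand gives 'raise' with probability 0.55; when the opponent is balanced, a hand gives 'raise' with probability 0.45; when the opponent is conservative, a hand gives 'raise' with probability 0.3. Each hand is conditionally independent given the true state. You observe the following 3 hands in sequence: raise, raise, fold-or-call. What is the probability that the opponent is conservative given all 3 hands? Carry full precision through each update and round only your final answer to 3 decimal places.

Each posterior becomes the prior for the next update.
After 'raise': normaliser = 0.55·0.5000 + 0.45·0.3500 + 0.3·0.1500; P(aggressive) ≈ 0.5759, P(balanced) ≈ 0.3298, P(conservative) ≈ 0.0942
After 'raise': normaliser = 0.55·0.5759 + 0.45·0.3298 + 0.3·0.0942; P(aggressive) ≈ 0.6419, P(balanced) ≈ 0.3008, P(conservative) ≈ 0.0573
After 'fold-or-call': normaliser = 0.45·0.6419 + 0.55·0.3008 + 0.7·0.0573; P(aggressive) ≈ 0.5843, P(balanced) ≈ 0.3346, P(conservative) ≈ 0.0811

0.081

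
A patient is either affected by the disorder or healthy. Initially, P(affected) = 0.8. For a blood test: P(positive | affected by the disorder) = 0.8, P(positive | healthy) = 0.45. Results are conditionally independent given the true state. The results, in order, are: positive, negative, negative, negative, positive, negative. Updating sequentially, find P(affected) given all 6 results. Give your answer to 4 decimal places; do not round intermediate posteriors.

0.1810

After 'positive': P(affected) = 0.8·0.8000 / (0.8·0.8000 + 0.45·0.2000) ≈ 0.8767
After 'negative': P(affected) = 0.2·0.8767 / (0.2·0.8767 + 0.55·0.1233) ≈ 0.7211
After 'negative': P(affected) = 0.2·0.7211 / (0.2·0.7211 + 0.55·0.2789) ≈ 0.4846
After 'negative': P(affected) = 0.2·0.4846 / (0.2·0.4846 + 0.55·0.5154) ≈ 0.2548
After 'positive': P(affected) = 0.8·0.2548 / (0.8·0.2548 + 0.45·0.7452) ≈ 0.3781
After 'negative': P(affected) = 0.2·0.3781 / (0.2·0.3781 + 0.55·0.6219) ≈ 0.1810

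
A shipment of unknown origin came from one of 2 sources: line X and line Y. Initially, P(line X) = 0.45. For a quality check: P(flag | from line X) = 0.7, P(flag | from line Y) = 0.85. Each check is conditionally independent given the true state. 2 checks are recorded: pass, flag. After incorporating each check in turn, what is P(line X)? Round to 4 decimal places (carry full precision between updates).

0.5740

Apply Bayes' rule sequentially, carrying P(line X) forward.
After 'pass': P(line X) = 0.3·0.4500 / (0.3·0.4500 + 0.15·0.5500) ≈ 0.6207
After 'flag': P(line X) = 0.7·0.6207 / (0.7·0.6207 + 0.85·0.3793) ≈ 0.5740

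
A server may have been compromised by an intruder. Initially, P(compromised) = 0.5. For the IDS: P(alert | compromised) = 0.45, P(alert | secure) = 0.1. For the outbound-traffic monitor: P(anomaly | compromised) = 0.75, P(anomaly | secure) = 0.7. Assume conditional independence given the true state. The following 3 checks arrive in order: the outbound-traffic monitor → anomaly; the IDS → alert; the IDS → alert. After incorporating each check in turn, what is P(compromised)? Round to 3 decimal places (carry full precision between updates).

0.956

After the outbound-traffic monitor='anomaly': P(compromised) = 0.75·0.5000 / (0.75·0.5000 + 0.7·0.5000) ≈ 0.5172
After the IDS='alert': P(compromised) = 0.45·0.5172 / (0.45·0.5172 + 0.1·0.4828) ≈ 0.8282
After the IDS='alert': P(compromised) = 0.45·0.8282 / (0.45·0.8282 + 0.1·0.1718) ≈ 0.9559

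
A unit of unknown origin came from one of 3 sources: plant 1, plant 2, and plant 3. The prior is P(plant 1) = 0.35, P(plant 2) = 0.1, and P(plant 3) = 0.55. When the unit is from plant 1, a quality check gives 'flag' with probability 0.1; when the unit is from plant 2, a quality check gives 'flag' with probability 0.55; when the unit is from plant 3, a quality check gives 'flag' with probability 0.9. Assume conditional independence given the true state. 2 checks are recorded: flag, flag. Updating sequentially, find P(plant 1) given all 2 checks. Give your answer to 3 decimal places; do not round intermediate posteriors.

0.007

After 'flag': normaliser = 0.1·0.3500 + 0.55·0.1000 + 0.9·0.5500; P(plant 1) ≈ 0.0598, P(plant 2) ≈ 0.0940, P(plant 3) ≈ 0.8462
After 'flag': normaliser = 0.1·0.0598 + 0.55·0.0940 + 0.9·0.8462; P(plant 1) ≈ 0.0073, P(plant 2) ≈ 0.0631, P(plant 3) ≈ 0.9296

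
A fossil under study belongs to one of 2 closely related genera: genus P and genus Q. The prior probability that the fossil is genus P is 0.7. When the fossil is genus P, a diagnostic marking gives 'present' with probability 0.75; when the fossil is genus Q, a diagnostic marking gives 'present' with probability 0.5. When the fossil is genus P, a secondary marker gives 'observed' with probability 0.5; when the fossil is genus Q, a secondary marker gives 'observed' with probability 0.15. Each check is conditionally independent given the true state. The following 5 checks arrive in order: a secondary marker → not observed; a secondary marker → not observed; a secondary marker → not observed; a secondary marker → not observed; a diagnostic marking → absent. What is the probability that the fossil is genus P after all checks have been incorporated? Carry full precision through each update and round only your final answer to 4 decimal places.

0.1226

After a secondary marker='not observed': P(genus P) = 0.5·0.7000 / (0.5·0.7000 + 0.85·0.3000) ≈ 0.5785
After a secondary marker='not observed': P(genus P) = 0.5·0.5785 / (0.5·0.5785 + 0.85·0.4215) ≈ 0.4467
After a secondary marker='not observed': P(genus P) = 0.5·0.4467 / (0.5·0.4467 + 0.85·0.5533) ≈ 0.3220
After a secondary marker='not observed': P(genus P) = 0.5·0.3220 / (0.5·0.3220 + 0.85·0.6780) ≈ 0.2184
After a diagnostic marking='absent': P(genus P) = 0.25·0.2184 / (0.25·0.2184 + 0.5·0.7816) ≈ 0.1226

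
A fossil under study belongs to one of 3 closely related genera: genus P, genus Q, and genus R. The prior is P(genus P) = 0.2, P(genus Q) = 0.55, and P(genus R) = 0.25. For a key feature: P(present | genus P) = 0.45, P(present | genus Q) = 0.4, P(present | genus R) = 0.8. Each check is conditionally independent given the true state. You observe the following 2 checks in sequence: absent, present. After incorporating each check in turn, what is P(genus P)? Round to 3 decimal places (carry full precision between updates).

0.223

After 'absent': normaliser = 0.55·0.2000 + 0.6·0.5500 + 0.2·0.2500; P(genus P) ≈ 0.2245, P(genus Q) ≈ 0.6735, P(genus R) ≈ 0.1020
After 'present': normaliser = 0.45·0.2245 + 0.4·0.6735 + 0.8·0.1020; P(genus P) ≈ 0.2235, P(genus Q) ≈ 0.5959, P(genus R) ≈ 0.1806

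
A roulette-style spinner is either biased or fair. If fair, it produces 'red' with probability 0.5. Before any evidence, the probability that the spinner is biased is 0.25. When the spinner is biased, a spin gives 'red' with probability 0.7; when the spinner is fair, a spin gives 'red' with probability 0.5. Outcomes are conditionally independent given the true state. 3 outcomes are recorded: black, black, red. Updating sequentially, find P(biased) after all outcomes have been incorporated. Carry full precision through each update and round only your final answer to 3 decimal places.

0.144

Apply Bayes' rule sequentially, carrying P(biased) forward.
After 'black': P(biased) = 0.3·0.2500 / (0.3·0.2500 + 0.5·0.7500) ≈ 0.1667
After 'black': P(biased) = 0.3·0.1667 / (0.3·0.1667 + 0.5·0.8333) ≈ 0.1071
After 'red': P(biased) = 0.7·0.1071 / (0.7·0.1071 + 0.5·0.8929) ≈ 0.1438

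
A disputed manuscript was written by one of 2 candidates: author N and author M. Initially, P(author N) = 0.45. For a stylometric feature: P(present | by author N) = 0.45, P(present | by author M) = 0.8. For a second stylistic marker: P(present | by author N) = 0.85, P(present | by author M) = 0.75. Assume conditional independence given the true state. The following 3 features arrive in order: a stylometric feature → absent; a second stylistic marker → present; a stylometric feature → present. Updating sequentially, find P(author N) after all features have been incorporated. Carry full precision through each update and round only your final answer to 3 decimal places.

Each posterior becomes the prior for the next update.
After a stylometric feature='absent': P(author N) = 0.55·0.4500 / (0.55·0.4500 + 0.2·0.5500) ≈ 0.6923
After a second stylistic marker='present': P(author N) = 0.85·0.6923 / (0.85·0.6923 + 0.75·0.3077) ≈ 0.7183
After a stylometric feature='present': P(author N) = 0.45·0.7183 / (0.45·0.7183 + 0.8·0.2817) ≈ 0.5892

0.589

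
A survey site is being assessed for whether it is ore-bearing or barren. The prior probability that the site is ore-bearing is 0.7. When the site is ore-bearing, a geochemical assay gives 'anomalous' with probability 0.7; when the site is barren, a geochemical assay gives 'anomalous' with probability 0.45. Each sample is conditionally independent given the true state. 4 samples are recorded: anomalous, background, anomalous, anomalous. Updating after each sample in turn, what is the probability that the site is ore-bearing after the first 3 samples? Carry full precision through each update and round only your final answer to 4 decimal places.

After 'anomalous': P(ore) = 0.7·0.7000 / (0.7·0.7000 + 0.45·0.3000) ≈ 0.7840
After 'background': P(ore) = 0.3·0.7840 / (0.3·0.7840 + 0.55·0.2160) ≈ 0.6644
After 'anomalous': P(ore) = 0.7·0.6644 / (0.7·0.6644 + 0.45·0.3356) ≈ 0.7549

0.7549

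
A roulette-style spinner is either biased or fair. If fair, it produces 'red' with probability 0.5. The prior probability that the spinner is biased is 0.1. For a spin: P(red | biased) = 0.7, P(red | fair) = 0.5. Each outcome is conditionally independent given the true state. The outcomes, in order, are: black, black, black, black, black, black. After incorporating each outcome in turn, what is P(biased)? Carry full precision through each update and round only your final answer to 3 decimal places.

Each posterior becomes the prior for the next update.
After 'black': P(biased) = 0.3·0.1000 / (0.3·0.1000 + 0.5·0.9000) ≈ 0.0625
After 'black': P(biased) = 0.3·0.0625 / (0.3·0.0625 + 0.5·0.9375) ≈ 0.0385
After 'black': P(biased) = 0.3·0.0385 / (0.3·0.0385 + 0.5·0.9615) ≈ 0.0234
After 'black': P(biased) = 0.3·0.0234 / (0.3·0.0234 + 0.5·0.9766) ≈ 0.0142
After 'black': P(biased) = 0.3·0.0142 / (0.3·0.0142 + 0.5·0.9858) ≈ 0.0086
After 'black': P(biased) = 0.3·0.0086 / (0.3·0.0086 + 0.5·0.9914) ≈ 0.0052

0.005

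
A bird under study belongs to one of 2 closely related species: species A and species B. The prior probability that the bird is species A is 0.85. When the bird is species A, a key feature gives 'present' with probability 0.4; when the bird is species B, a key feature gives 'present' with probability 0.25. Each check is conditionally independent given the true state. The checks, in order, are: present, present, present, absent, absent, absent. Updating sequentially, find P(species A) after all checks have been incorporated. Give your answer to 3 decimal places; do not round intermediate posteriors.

0.922

After 'present': P(species A) = 0.4·0.8500 / (0.4·0.8500 + 0.25·0.1500) ≈ 0.9007
After 'present': P(species A) = 0.4·0.9007 / (0.4·0.9007 + 0.25·0.0993) ≈ 0.9355
After 'present': P(species A) = 0.4·0.9355 / (0.4·0.9355 + 0.25·0.0645) ≈ 0.9587
After 'absent': P(species A) = 0.6·0.9587 / (0.6·0.9587 + 0.75·0.0413) ≈ 0.9489
After 'absent': P(species A) = 0.6·0.9489 / (0.6·0.9489 + 0.75·0.0511) ≈ 0.9369
After 'absent': P(species A) = 0.6·0.9369 / (0.6·0.9369 + 0.75·0.0631) ≈ 0.9224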